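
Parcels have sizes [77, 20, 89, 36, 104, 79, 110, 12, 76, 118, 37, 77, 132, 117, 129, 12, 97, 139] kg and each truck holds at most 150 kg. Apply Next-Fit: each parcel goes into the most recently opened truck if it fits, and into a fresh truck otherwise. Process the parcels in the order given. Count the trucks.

Put 77 kg in truck 1; 73 kg remain.
Put 20 kg in truck 1; 53 kg remain.
Put 89 kg in truck 2; 61 kg remain.
Put 36 kg in truck 2; 25 kg remain.
Put 104 kg in truck 3; 46 kg remain.
Put 79 kg in truck 4; 71 kg remain.
Put 110 kg in truck 5; 40 kg remain.
Put 12 kg in truck 5; 28 kg remain.
Put 76 kg in truck 6; 74 kg remain.
Put 118 kg in truck 7; 32 kg remain.
Put 37 kg in truck 8; 113 kg remain.
Put 77 kg in truck 8; 36 kg remain.
Put 132 kg in truck 9; 18 kg remain.
Put 117 kg in truck 10; 33 kg remain.
Put 129 kg in truck 11; 21 kg remain.
Put 12 kg in truck 11; 9 kg remain.
Put 97 kg in truck 12; 53 kg remain.
Put 139 kg in truck 13; 11 kg remain.

13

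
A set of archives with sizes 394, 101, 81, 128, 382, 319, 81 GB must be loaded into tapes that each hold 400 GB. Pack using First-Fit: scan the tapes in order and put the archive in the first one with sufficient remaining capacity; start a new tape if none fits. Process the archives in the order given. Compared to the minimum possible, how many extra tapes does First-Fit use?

First-Fit: [394] [101,81,128,81] [382] [319] → 4 tapes.
Total size 1486 GB; any packing needs at least ⌈1486/400⌉ = 4 tapes.
So 4 is already optimal.

0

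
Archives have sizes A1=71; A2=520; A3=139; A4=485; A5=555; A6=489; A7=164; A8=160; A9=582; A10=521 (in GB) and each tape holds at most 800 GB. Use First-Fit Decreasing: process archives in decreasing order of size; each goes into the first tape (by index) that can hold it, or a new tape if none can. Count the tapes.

6

Sorted descending: 582, 555, 521, 520, 489, 485, 164, 160, 139, 71.
582 GB → tape 1 (remaining 218 GB)
555 GB → tape 2 (remaining 245 GB)
521 GB → tape 3 (remaining 279 GB)
520 GB → tape 4 (remaining 280 GB)
489 GB → tape 5 (remaining 311 GB)
485 GB → tape 6 (remaining 315 GB)
164 GB → tape 1 (remaining 54 GB)
160 GB → tape 2 (remaining 85 GB)
139 GB → tape 3 (remaining 140 GB)
71 GB → tape 2 (remaining 14 GB)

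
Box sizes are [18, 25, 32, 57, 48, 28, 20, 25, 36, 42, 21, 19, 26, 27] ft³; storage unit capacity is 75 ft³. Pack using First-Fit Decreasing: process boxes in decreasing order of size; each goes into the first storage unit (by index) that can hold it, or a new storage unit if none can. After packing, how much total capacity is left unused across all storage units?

Sorted descending: 57, 48, 42, 36, 32, 28, 27, 26, 25, 25, 21, 20, 19, 18.
Put 57 ft³ in storage unit 1; 18 ft³ remain.
Put 48 ft³ in storage unit 2; 27 ft³ remain.
Put 42 ft³ in storage unit 3; 33 ft³ remain.
Put 36 ft³ in storage unit 4; 39 ft³ remain.
Put 32 ft³ in storage unit 3; 1 ft³ remain.
Put 28 ft³ in storage unit 4; 11 ft³ remain.
Put 27 ft³ in storage unit 2; 0 ft³ remain.
Put 26 ft³ in storage unit 5; 49 ft³ remain.
Put 25 ft³ in storage unit 5; 24 ft³ remain.
Put 25 ft³ in storage unit 6; 50 ft³ remain.
Put 21 ft³ in storage unit 5; 3 ft³ remain.
Put 20 ft³ in storage unit 6; 30 ft³ remain.
Put 19 ft³ in storage unit 6; 11 ft³ remain.
Put 18 ft³ in storage unit 1; 0 ft³ remain.
6 storage units × 75 ft³ = 450 ft³; used 424 ft³; unused 26 ft³.

26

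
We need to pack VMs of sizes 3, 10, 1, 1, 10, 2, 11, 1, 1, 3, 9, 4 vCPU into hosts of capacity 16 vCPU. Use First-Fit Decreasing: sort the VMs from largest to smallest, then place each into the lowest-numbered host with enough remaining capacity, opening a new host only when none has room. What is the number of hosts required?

4 hosts

Sorted descending: 11, 10, 10, 9, 4, 3, 3, 2, 1, 1, 1, 1.
host 1: place 11 vCPU, 5 vCPU left
host 2: place 10 vCPU, 6 vCPU left
host 3: place 10 vCPU, 6 vCPU left
host 4: place 9 vCPU, 7 vCPU left
host 1: place 4 vCPU, 1 vCPU left
host 2: place 3 vCPU, 3 vCPU left
host 2: place 3 vCPU, 0 vCPU left
host 3: place 2 vCPU, 4 vCPU left
host 1: place 1 vCPU, 0 vCPU left
host 3: place 1 vCPU, 3 vCPU left
host 3: place 1 vCPU, 2 vCPU left
host 3: place 1 vCPU, 1 vCPU left
Final hosts: [11,4,1] [10,3,3] [10,2,1,1,1] [9].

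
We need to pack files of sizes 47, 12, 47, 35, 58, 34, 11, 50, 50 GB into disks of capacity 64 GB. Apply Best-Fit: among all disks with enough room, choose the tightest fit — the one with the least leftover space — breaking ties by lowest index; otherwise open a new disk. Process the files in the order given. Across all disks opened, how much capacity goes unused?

47 GB → disk 1 (remaining 17 GB)
12 GB → disk 1 (remaining 5 GB)
47 GB → disk 2 (remaining 17 GB)
35 GB → disk 3 (remaining 29 GB)
58 GB → disk 4 (remaining 6 GB)
34 GB → disk 5 (remaining 30 GB)
11 GB → disk 2 (remaining 6 GB)
50 GB → disk 6 (remaining 14 GB)
50 GB → disk 7 (remaining 14 GB)
7 disks × 64 GB = 448 GB; used 344 GB; unused 104 GB.

104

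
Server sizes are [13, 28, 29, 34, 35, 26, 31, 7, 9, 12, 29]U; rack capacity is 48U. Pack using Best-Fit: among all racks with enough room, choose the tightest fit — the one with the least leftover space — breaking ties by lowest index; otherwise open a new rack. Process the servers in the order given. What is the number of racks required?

7 racks

rack 1: place 13U, 35U left
rack 1: place 28U, 7U left
rack 2: place 29U, 19U left
rack 3: place 34U, 14U left
rack 4: place 35U, 13U left
rack 5: place 26U, 22U left
rack 6: place 31U, 17U left
rack 1: place 7U, 0U left
rack 4: place 9U, 4U left
rack 3: place 12U, 2U left
rack 7: place 29U, 19U left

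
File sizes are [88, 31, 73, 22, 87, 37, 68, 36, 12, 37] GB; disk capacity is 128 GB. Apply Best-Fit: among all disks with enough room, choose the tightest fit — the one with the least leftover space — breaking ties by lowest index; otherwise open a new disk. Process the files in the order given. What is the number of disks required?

Put 88 GB in disk 1; 40 GB remain.
Put 31 GB in disk 1; 9 GB remain.
Put 73 GB in disk 2; 55 GB remain.
Put 22 GB in disk 2; 33 GB remain.
Put 87 GB in disk 3; 41 GB remain.
Put 37 GB in disk 3; 4 GB remain.
Put 68 GB in disk 4; 60 GB remain.
Put 36 GB in disk 4; 24 GB remain.
Put 12 GB in disk 4; 12 GB remain.
Put 37 GB in disk 5; 91 GB remain.
Final disks: [88,31] [73,22] [87,37] [68,36,12] [37].

5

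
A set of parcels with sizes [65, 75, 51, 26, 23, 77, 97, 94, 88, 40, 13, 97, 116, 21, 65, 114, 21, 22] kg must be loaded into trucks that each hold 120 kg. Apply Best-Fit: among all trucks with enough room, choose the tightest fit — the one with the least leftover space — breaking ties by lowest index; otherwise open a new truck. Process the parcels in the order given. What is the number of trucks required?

10

Put 65 kg in truck 1; 55 kg remain.
Put 75 kg in truck 2; 45 kg remain.
Put 51 kg in truck 1; 4 kg remain.
Put 26 kg in truck 2; 19 kg remain.
Put 23 kg in truck 3; 97 kg remain.
Put 77 kg in truck 3; 20 kg remain.
Put 97 kg in truck 4; 23 kg remain.
Put 94 kg in truck 5; 26 kg remain.
Put 88 kg in truck 6; 32 kg remain.
Put 40 kg in truck 7; 80 kg remain.
Put 13 kg in truck 2; 6 kg remain.
Put 97 kg in truck 8; 23 kg remain.
Put 116 kg in truck 9; 4 kg remain.
Put 21 kg in truck 4; 2 kg remain.
Put 65 kg in truck 7; 15 kg remain.
Put 114 kg in truck 10; 6 kg remain.
Put 21 kg in truck 8; 2 kg remain.
Put 22 kg in truck 5; 4 kg remain.
Final trucks: [65,51] [75,26,13] [23,77] [97,21] [94,22] [88] [40,65] [97,21] [116] [114].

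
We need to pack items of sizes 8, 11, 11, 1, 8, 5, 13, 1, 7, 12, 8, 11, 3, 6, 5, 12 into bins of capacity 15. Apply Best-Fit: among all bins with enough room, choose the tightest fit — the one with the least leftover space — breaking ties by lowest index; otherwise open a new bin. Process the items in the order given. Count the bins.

10

Put 8 in bin 1; 7 remain.
Put 11 in bin 2; 4 remain.
Put 11 in bin 3; 4 remain.
Put 1 in bin 2; 3 remain.
Put 8 in bin 4; 7 remain.
Put 5 in bin 1; 2 remain.
Put 13 in bin 5; 2 remain.
Put 1 in bin 1; 1 remain.
Put 7 in bin 4; 0 remain.
Put 12 in bin 6; 3 remain.
Put 8 in bin 7; 7 remain.
Put 11 in bin 8; 4 remain.
Put 3 in bin 2; 0 remain.
Put 6 in bin 7; 1 remain.
Put 5 in bin 9; 10 remain.
Put 12 in bin 10; 3 remain.
Final bins: [8,5,1] [11,1,3] [11] [8,7] [13] [12] [8,6] [11] [5] [12].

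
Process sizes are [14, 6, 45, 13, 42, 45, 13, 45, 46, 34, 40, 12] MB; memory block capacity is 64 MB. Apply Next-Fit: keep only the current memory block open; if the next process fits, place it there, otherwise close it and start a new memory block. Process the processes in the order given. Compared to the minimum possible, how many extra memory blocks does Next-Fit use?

Next-Fit: [14,6] [45,13] [42] [45,13] [45] [46] [34] [40,12] → 8 memory blocks.
7 processes exceed 32 MB (half the capacity), and no two of those can share a memory block, so at least 7 memory blocks are needed.
An optimal packing achieves that bound: [46,14] [45,13,6] [45,13] [45,12] [42] [40] [34] → 7 memory blocks.
Excess: 8 − 7 = 1.

1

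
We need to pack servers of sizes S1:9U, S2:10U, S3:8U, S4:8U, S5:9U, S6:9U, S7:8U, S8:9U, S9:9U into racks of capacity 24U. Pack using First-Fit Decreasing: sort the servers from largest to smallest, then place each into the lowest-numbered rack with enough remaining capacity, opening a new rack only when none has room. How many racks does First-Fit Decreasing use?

Sorted descending: 10, 9, 9, 9, 9, 9, 8, 8, 8.
rack 1: place 10U, 14U left
rack 1: place 9U, 5U left
rack 2: place 9U, 15U left
rack 2: place 9U, 6U left
rack 3: place 9U, 15U left
rack 3: place 9U, 6U left
rack 4: place 8U, 16U left
rack 4: place 8U, 8U left
rack 4: place 8U, 0U left
Final racks: [10,9] [9,9] [9,9] [8,8,8].

4 racks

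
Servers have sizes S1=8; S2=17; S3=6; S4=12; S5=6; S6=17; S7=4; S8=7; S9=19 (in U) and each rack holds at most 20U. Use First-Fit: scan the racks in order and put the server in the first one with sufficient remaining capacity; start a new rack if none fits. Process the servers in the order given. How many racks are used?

6 racks

rack 1: place S1 (8U), 12U left
rack 2: place S2 (17U), 3U left
rack 1: place S3 (6U), 6U left
rack 3: place S4 (12U), 8U left
rack 1: place S5 (6U), 0U left
rack 4: place S6 (17U), 3U left
rack 3: place S7 (4U), 4U left
rack 5: place S8 (7U), 13U left
rack 6: place S9 (19U), 1U left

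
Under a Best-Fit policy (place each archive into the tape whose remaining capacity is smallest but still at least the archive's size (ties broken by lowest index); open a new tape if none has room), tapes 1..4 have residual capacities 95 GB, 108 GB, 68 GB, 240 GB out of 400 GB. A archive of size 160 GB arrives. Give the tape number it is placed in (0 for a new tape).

Tapes with room: tape 4 (240 GB).
Tightest fit is tape 4 with 240 GB free.

4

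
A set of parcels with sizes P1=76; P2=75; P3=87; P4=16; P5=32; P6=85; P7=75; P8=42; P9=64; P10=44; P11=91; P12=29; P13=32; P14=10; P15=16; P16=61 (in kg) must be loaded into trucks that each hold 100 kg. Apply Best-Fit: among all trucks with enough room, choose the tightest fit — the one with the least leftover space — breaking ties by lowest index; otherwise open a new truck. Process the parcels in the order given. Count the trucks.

Put P1 (76 kg) in truck 1; 24 kg remain.
Put P2 (75 kg) in truck 2; 25 kg remain.
Put P3 (87 kg) in truck 3; 13 kg remain.
Put P4 (16 kg) in truck 1; 8 kg remain.
Put P5 (32 kg) in truck 4; 68 kg remain.
Put P6 (85 kg) in truck 5; 15 kg remain.
Put P7 (75 kg) in truck 6; 25 kg remain.
Put P8 (42 kg) in truck 4; 26 kg remain.
Put P9 (64 kg) in truck 7; 36 kg remain.
Put P10 (44 kg) in truck 8; 56 kg remain.
Put P11 (91 kg) in truck 9; 9 kg remain.
Put P12 (29 kg) in truck 7; 7 kg remain.
Put P13 (32 kg) in truck 8; 24 kg remain.
Put P14 (10 kg) in truck 3; 3 kg remain.
Put P15 (16 kg) in truck 8; 8 kg remain.
Put P16 (61 kg) in truck 10; 39 kg remain.

10 trucks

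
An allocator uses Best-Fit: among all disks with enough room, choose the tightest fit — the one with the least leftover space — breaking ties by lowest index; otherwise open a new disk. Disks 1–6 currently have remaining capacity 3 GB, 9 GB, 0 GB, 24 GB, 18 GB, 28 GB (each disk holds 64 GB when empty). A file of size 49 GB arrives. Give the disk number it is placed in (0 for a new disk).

0

No disk has ≥ 49 GB free, so a new disk is opened.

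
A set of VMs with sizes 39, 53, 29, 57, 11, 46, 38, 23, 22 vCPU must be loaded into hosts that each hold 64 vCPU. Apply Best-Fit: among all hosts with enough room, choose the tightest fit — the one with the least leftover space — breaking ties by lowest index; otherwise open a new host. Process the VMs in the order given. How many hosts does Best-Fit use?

host 1: place 39 vCPU, 25 vCPU left
host 2: place 53 vCPU, 11 vCPU left
host 3: place 29 vCPU, 35 vCPU left
host 4: place 57 vCPU, 7 vCPU left
host 2: place 11 vCPU, 0 vCPU left
host 5: place 46 vCPU, 18 vCPU left
host 6: place 38 vCPU, 26 vCPU left
host 1: place 23 vCPU, 2 vCPU left
host 6: place 22 vCPU, 4 vCPU left
Final hosts: [39,23] [53,11] [29] [57] [46] [38,22].

6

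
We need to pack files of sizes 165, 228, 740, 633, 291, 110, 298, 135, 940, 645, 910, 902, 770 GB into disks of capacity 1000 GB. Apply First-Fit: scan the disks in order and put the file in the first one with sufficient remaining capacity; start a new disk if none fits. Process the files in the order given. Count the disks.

165 GB → disk 1 (remaining 835 GB)
228 GB → disk 1 (remaining 607 GB)
740 GB → disk 2 (remaining 260 GB)
633 GB → disk 3 (remaining 367 GB)
291 GB → disk 1 (remaining 316 GB)
110 GB → disk 1 (remaining 206 GB)
298 GB → disk 3 (remaining 69 GB)
135 GB → disk 1 (remaining 71 GB)
940 GB → disk 4 (remaining 60 GB)
645 GB → disk 5 (remaining 355 GB)
910 GB → disk 6 (remaining 90 GB)
902 GB → disk 7 (remaining 98 GB)
770 GB → disk 8 (remaining 230 GB)
Final disks: [165,228,291,110,135] [740] [633,298] [940] [645] [910] [902] [770].

8 disks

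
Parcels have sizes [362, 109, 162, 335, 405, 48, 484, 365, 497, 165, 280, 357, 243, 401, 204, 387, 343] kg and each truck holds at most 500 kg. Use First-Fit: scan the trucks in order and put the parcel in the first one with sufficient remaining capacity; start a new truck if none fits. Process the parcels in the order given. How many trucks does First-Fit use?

truck 1: place 362 kg, 138 kg left
truck 1: place 109 kg, 29 kg left
truck 2: place 162 kg, 338 kg left
truck 2: place 335 kg, 3 kg left
truck 3: place 405 kg, 95 kg left
truck 3: place 48 kg, 47 kg left
truck 4: place 484 kg, 16 kg left
truck 5: place 365 kg, 135 kg left
truck 6: place 497 kg, 3 kg left
truck 7: place 165 kg, 335 kg left
truck 7: place 280 kg, 55 kg left
truck 8: place 357 kg, 143 kg left
truck 9: place 243 kg, 257 kg left
truck 10: place 401 kg, 99 kg left
truck 9: place 204 kg, 53 kg left
truck 11: place 387 kg, 113 kg left
truck 12: place 343 kg, 157 kg left

12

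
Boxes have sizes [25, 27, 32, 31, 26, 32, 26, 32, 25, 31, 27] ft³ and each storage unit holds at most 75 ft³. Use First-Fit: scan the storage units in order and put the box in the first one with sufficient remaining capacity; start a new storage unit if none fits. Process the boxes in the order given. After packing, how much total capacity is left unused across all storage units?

25 ft³ → storage unit 1 (remaining 50 ft³)
27 ft³ → storage unit 1 (remaining 23 ft³)
32 ft³ → storage unit 2 (remaining 43 ft³)
31 ft³ → storage unit 2 (remaining 12 ft³)
26 ft³ → storage unit 3 (remaining 49 ft³)
32 ft³ → storage unit 3 (remaining 17 ft³)
26 ft³ → storage unit 4 (remaining 49 ft³)
32 ft³ → storage unit 4 (remaining 17 ft³)
25 ft³ → storage unit 5 (remaining 50 ft³)
31 ft³ → storage unit 5 (remaining 19 ft³)
27 ft³ → storage unit 6 (remaining 48 ft³)
6 storage units × 75 ft³ = 450 ft³; used 314 ft³; unused 136 ft³.

136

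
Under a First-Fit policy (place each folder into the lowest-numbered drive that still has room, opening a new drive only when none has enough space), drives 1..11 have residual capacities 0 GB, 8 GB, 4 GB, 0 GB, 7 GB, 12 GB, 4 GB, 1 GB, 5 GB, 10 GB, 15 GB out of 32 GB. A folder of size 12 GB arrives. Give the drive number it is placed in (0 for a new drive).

Drives with room: drive 6 (12 GB), drive 11 (15 GB).
The first with room is drive 6.

6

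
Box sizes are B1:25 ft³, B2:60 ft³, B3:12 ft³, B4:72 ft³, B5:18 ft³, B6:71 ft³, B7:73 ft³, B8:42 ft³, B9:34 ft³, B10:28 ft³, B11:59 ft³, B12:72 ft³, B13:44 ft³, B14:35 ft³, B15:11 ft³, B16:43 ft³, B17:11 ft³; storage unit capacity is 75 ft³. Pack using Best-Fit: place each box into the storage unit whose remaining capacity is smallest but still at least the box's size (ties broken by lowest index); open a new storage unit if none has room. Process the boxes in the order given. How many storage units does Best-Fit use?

11

B1 (25 ft³) → storage unit 1 (remaining 50 ft³)
B2 (60 ft³) → storage unit 2 (remaining 15 ft³)
B3 (12 ft³) → storage unit 2 (remaining 3 ft³)
B4 (72 ft³) → storage unit 3 (remaining 3 ft³)
B5 (18 ft³) → storage unit 1 (remaining 32 ft³)
B6 (71 ft³) → storage unit 4 (remaining 4 ft³)
B7 (73 ft³) → storage unit 5 (remaining 2 ft³)
B8 (42 ft³) → storage unit 6 (remaining 33 ft³)
B9 (34 ft³) → storage unit 7 (remaining 41 ft³)
B10 (28 ft³) → storage unit 1 (remaining 4 ft³)
B11 (59 ft³) → storage unit 8 (remaining 16 ft³)
B12 (72 ft³) → storage unit 9 (remaining 3 ft³)
B13 (44 ft³) → storage unit 10 (remaining 31 ft³)
B14 (35 ft³) → storage unit 7 (remaining 6 ft³)
B15 (11 ft³) → storage unit 8 (remaining 5 ft³)
B16 (43 ft³) → storage unit 11 (remaining 32 ft³)
B17 (11 ft³) → storage unit 10 (remaining 20 ft³)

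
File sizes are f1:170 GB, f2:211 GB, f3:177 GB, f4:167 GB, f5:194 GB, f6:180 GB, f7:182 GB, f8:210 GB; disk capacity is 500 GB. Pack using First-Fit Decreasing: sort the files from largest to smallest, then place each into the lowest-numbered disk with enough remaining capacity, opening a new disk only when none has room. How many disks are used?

Sorted descending: 211, 210, 194, 182, 180, 177, 170, 167.
Put 211 GB in disk 1; 289 GB remain.
Put 210 GB in disk 1; 79 GB remain.
Put 194 GB in disk 2; 306 GB remain.
Put 182 GB in disk 2; 124 GB remain.
Put 180 GB in disk 3; 320 GB remain.
Put 177 GB in disk 3; 143 GB remain.
Put 170 GB in disk 4; 330 GB remain.
Put 167 GB in disk 4; 163 GB remain.
Final disks: [211,210] [194,182] [180,177] [170,167].

4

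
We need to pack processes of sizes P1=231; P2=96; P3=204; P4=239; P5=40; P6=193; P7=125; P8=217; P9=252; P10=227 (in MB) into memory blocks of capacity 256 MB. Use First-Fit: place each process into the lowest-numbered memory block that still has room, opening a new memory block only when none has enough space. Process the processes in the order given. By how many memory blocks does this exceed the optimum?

1

First-Fit: [231] [96,40] [204] [239] [193] [125] [217] [252] [227] → 9 memory blocks.
Total size 1824 MB; any packing needs at least ⌈1824/256⌉ = 8 memory blocks.
An optimal packing achieves that bound: [252] [239] [231] [227] [217] [204,40] [193] [125,96] → 8 memory blocks.
Excess: 9 − 8 = 1.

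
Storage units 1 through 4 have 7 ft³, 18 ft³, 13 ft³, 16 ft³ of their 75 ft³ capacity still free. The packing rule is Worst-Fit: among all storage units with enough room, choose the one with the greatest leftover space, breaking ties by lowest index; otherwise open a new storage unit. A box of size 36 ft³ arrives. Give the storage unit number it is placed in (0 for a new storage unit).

No storage unit has ≥ 36 ft³ free, so a new storage unit is opened.

0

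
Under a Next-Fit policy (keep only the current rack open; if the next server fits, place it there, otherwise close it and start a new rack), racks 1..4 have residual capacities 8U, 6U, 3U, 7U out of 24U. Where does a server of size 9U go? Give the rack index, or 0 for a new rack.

0

Next-Fit only looks at rack 4, which has 7U free.
9U does not fit, so a new rack is opened.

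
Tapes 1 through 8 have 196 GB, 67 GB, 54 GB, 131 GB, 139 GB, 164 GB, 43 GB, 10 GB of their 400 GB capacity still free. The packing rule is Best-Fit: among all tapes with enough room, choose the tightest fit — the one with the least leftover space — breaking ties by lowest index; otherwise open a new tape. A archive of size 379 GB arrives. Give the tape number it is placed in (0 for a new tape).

No tape has ≥ 379 GB free, so a new tape is opened.

0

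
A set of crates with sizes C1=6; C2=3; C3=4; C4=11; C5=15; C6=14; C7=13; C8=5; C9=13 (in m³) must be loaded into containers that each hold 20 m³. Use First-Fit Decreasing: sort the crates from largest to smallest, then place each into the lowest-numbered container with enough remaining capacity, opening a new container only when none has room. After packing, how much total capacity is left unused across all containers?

16

Sorted descending: 15, 14, 13, 13, 11, 6, 5, 4, 3.
container 1: place 15 m³, 5 m³ left
container 2: place 14 m³, 6 m³ left
container 3: place 13 m³, 7 m³ left
container 4: place 13 m³, 7 m³ left
container 5: place 11 m³, 9 m³ left
container 2: place 6 m³, 0 m³ left
container 1: place 5 m³, 0 m³ left
container 3: place 4 m³, 3 m³ left
container 3: place 3 m³, 0 m³ left
5 containers × 20 m³ = 100 m³; used 84 m³; unused 16 m³.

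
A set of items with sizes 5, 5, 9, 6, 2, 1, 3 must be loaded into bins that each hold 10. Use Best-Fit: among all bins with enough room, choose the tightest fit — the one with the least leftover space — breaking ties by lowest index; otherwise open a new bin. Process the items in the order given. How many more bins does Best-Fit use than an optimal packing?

0

Best-Fit: [5,5] [9,1] [6,2] [3] → 4 bins.
Total size 31; any packing needs at least ⌈31/10⌉ = 4 bins.
So 4 is already optimal.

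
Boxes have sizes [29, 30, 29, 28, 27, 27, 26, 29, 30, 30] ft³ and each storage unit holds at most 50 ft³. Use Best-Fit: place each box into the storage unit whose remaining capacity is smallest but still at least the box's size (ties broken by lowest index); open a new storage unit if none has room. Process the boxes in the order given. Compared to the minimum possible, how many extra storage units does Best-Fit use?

0

Best-Fit: [29] [30] [29] [28] [27] [27] [26] [29] [30] [30] → 10 storage units.
10 boxes exceed 25 ft³ (half the capacity), and no two of those can share a storage unit, so at least 10 storage units are needed.
So 10 is already optimal.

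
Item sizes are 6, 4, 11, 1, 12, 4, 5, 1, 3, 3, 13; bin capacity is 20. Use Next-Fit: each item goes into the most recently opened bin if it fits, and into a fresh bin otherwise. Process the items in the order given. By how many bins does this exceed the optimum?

Next-Fit: [6,4] [11,1] [12,4] [5,1,3,3] [13] → 5 bins.
Total size 63; any packing needs at least ⌈63/20⌉ = 4 bins.
An optimal packing achieves that bound: [13,6,1] [12,5,3] [11,4,4,1] [3] → 4 bins.
Excess: 5 − 4 = 1.

1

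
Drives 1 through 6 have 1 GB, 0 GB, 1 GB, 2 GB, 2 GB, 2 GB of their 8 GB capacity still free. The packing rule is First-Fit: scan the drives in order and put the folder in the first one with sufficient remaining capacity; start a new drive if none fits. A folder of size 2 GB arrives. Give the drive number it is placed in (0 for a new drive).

4

Drives with room: drive 4 (2 GB), drive 5 (2 GB), drive 6 (2 GB).
The first with room is drive 4.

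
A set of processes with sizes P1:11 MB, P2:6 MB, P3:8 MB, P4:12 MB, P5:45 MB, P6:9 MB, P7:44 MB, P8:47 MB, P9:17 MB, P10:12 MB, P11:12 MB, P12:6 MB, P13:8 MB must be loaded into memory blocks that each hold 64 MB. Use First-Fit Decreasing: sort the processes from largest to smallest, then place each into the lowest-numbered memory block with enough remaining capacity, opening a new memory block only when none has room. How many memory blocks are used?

4

Sorted descending: 47, 45, 44, 17, 12, 12, 12, 11, 9, 8, 8, 6, 6.
Put 47 MB in memory block 1; 17 MB remain.
Put 45 MB in memory block 2; 19 MB remain.
Put 44 MB in memory block 3; 20 MB remain.
Put 17 MB in memory block 1; 0 MB remain.
Put 12 MB in memory block 2; 7 MB remain.
Put 12 MB in memory block 3; 8 MB remain.
Put 12 MB in memory block 4; 52 MB remain.
Put 11 MB in memory block 4; 41 MB remain.
Put 9 MB in memory block 4; 32 MB remain.
Put 8 MB in memory block 3; 0 MB remain.
Put 8 MB in memory block 4; 24 MB remain.
Put 6 MB in memory block 2; 1 MB remain.
Put 6 MB in memory block 4; 18 MB remain.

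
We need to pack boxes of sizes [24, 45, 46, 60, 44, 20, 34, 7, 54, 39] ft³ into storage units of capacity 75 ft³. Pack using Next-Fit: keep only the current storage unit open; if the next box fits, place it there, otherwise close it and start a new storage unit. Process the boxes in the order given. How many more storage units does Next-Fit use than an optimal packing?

1

Next-Fit: [24,45] [46] [60] [44,20] [34,7] [54] [39] → 7 storage units.
6 boxes exceed 37.5 ft³ (half the capacity), and no two of those can share a storage unit, so at least 6 storage units are needed.
An optimal packing achieves that bound: [60,7] [54,20] [46,24] [45] [44] [39,34] → 6 storage units.
Excess: 7 − 6 = 1.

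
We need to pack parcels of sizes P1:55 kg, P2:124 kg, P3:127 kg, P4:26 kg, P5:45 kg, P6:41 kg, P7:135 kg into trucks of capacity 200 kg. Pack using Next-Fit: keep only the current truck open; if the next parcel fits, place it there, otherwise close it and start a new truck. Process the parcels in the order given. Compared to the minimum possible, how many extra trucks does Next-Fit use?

Next-Fit: [55,124] [127,26,45] [41,135] → 3 trucks.
Total size 553 kg; any packing needs at least ⌈553/200⌉ = 3 trucks.
So 3 is already optimal.

0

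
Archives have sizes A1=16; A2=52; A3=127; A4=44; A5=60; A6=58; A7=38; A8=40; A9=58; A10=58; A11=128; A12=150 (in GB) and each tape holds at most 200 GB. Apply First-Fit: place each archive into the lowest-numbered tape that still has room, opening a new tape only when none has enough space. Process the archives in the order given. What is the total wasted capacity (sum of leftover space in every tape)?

tape 1: place A1 (16 GB), 184 GB left
tape 1: place A2 (52 GB), 132 GB left
tape 1: place A3 (127 GB), 5 GB left
tape 2: place A4 (44 GB), 156 GB left
tape 2: place A5 (60 GB), 96 GB left
tape 2: place A6 (58 GB), 38 GB left
tape 2: place A7 (38 GB), 0 GB left
tape 3: place A8 (40 GB), 160 GB left
tape 3: place A9 (58 GB), 102 GB left
tape 3: place A10 (58 GB), 44 GB left
tape 4: place A11 (128 GB), 72 GB left
tape 5: place A12 (150 GB), 50 GB left
5 tapes × 200 GB = 1000 GB; used 829 GB; unused 171 GB.

171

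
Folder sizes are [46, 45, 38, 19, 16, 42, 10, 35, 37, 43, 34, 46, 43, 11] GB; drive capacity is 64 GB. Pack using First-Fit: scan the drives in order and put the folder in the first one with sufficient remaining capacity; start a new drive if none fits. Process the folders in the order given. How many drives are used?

10

46 GB → drive 1 (remaining 18 GB)
45 GB → drive 2 (remaining 19 GB)
38 GB → drive 3 (remaining 26 GB)
19 GB → drive 2 (remaining 0 GB)
16 GB → drive 1 (remaining 2 GB)
42 GB → drive 4 (remaining 22 GB)
10 GB → drive 3 (remaining 16 GB)
35 GB → drive 5 (remaining 29 GB)
37 GB → drive 6 (remaining 27 GB)
43 GB → drive 7 (remaining 21 GB)
34 GB → drive 8 (remaining 30 GB)
46 GB → drive 9 (remaining 18 GB)
43 GB → drive 10 (remaining 21 GB)
11 GB → drive 3 (remaining 5 GB)
Final drives: [46,16] [45,19] [38,10,11] [42] [35] [37] [43] [34] [46] [43].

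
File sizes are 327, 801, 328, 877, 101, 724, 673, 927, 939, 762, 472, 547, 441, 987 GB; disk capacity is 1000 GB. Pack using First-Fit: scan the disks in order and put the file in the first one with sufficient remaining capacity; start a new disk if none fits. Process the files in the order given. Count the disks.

11

disk 1: place 327 GB, 673 GB left
disk 2: place 801 GB, 199 GB left
disk 1: place 328 GB, 345 GB left
disk 3: place 877 GB, 123 GB left
disk 1: place 101 GB, 244 GB left
disk 4: place 724 GB, 276 GB left
disk 5: place 673 GB, 327 GB left
disk 6: place 927 GB, 73 GB left
disk 7: place 939 GB, 61 GB left
disk 8: place 762 GB, 238 GB left
disk 9: place 472 GB, 528 GB left
disk 10: place 547 GB, 453 GB left
disk 9: place 441 GB, 87 GB left
disk 11: place 987 GB, 13 GB left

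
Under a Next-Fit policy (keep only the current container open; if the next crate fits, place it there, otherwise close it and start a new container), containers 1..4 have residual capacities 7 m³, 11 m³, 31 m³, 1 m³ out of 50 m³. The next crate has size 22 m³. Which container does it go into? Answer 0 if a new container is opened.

0

Next-Fit only looks at container 4, which has 1 m³ free.
22 m³ does not fit, so a new container is opened.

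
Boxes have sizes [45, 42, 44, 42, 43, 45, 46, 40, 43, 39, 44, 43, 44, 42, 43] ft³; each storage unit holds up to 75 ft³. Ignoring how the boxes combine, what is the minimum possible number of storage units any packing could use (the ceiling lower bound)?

9 storage units

Total size = 45 + 42 + 44 + 42 + 43 + 45 + 46 + 40 + 43 + 39 + 44 + 43 + 44 + 42 + 43 = 645 ft³.
⌈645 / 75⌉ = 9.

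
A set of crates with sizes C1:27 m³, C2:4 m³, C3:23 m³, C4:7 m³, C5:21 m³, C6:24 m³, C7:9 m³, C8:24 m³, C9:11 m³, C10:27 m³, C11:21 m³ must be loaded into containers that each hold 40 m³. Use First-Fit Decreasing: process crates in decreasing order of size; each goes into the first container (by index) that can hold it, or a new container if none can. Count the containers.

7

Sorted descending: 27, 27, 24, 24, 23, 21, 21, 11, 9, 7, 4.
27 m³ → container 1 (remaining 13 m³)
27 m³ → container 2 (remaining 13 m³)
24 m³ → container 3 (remaining 16 m³)
24 m³ → container 4 (remaining 16 m³)
23 m³ → container 5 (remaining 17 m³)
21 m³ → container 6 (remaining 19 m³)
21 m³ → container 7 (remaining 19 m³)
11 m³ → container 1 (remaining 2 m³)
9 m³ → container 2 (remaining 4 m³)
7 m³ → container 3 (remaining 9 m³)
4 m³ → container 2 (remaining 0 m³)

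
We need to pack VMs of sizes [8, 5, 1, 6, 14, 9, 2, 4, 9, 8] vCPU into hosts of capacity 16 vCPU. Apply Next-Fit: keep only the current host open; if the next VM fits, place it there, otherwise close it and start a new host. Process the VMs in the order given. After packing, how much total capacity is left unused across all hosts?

30

host 1: place 8 vCPU, 8 vCPU left
host 1: place 5 vCPU, 3 vCPU left
host 1: place 1 vCPU, 2 vCPU left
host 2: place 6 vCPU, 10 vCPU left
host 3: place 14 vCPU, 2 vCPU left
host 4: place 9 vCPU, 7 vCPU left
host 4: place 2 vCPU, 5 vCPU left
host 4: place 4 vCPU, 1 vCPU left
host 5: place 9 vCPU, 7 vCPU left
host 6: place 8 vCPU, 8 vCPU left
6 hosts × 16 vCPU = 96 vCPU; used 66 vCPU; unused 30 vCPU.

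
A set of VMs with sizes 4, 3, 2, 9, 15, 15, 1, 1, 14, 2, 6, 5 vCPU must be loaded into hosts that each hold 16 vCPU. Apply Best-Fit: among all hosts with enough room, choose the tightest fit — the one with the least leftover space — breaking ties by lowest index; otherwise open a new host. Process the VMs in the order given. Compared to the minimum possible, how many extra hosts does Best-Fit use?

0

Best-Fit: [4,3,2,6] [9,5] [15,1] [15,1] [14,2] → 5 hosts.
Total size 77 vCPU; any packing needs at least ⌈77/16⌉ = 5 hosts.
So 5 is already optimal.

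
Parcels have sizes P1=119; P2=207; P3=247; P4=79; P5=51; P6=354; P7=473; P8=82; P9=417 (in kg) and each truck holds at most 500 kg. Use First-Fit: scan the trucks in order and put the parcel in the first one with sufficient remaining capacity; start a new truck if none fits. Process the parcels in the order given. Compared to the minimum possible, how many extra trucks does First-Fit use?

0

First-Fit: [119,207,79,51] [247,82] [354] [473] [417] → 5 trucks.
Total size 2029 kg; any packing needs at least ⌈2029/500⌉ = 5 trucks.
So 5 is already optimal.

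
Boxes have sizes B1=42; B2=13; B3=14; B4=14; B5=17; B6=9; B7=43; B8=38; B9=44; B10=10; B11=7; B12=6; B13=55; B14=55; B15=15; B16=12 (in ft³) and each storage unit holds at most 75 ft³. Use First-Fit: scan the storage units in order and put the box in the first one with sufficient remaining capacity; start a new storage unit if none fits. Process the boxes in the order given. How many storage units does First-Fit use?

7 storage units

Put B1 (42 ft³) in storage unit 1; 33 ft³ remain.
Put B2 (13 ft³) in storage unit 1; 20 ft³ remain.
Put B3 (14 ft³) in storage unit 1; 6 ft³ remain.
Put B4 (14 ft³) in storage unit 2; 61 ft³ remain.
Put B5 (17 ft³) in storage unit 2; 44 ft³ remain.
Put B6 (9 ft³) in storage unit 2; 35 ft³ remain.
Put B7 (43 ft³) in storage unit 3; 32 ft³ remain.
Put B8 (38 ft³) in storage unit 4; 37 ft³ remain.
Put B9 (44 ft³) in storage unit 5; 31 ft³ remain.
Put B10 (10 ft³) in storage unit 2; 25 ft³ remain.
Put B11 (7 ft³) in storage unit 2; 18 ft³ remain.
Put B12 (6 ft³) in storage unit 1; 0 ft³ remain.
Put B13 (55 ft³) in storage unit 6; 20 ft³ remain.
Put B14 (55 ft³) in storage unit 7; 20 ft³ remain.
Put B15 (15 ft³) in storage unit 2; 3 ft³ remain.
Put B16 (12 ft³) in storage unit 3; 20 ft³ remain.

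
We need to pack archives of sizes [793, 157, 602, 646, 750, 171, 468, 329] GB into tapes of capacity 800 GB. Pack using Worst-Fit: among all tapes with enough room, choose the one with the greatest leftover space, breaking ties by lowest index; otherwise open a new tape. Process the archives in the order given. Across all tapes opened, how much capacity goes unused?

tape 1: place 793 GB, 7 GB left
tape 2: place 157 GB, 643 GB left
tape 2: place 602 GB, 41 GB left
tape 3: place 646 GB, 154 GB left
tape 4: place 750 GB, 50 GB left
tape 5: place 171 GB, 629 GB left
tape 5: place 468 GB, 161 GB left
tape 6: place 329 GB, 471 GB left
6 tapes × 800 GB = 4800 GB; used 3916 GB; unused 884 GB.

884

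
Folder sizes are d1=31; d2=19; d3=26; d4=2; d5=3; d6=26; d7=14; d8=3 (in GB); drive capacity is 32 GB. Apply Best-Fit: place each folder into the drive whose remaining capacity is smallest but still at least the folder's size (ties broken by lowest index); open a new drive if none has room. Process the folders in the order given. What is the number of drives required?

5

Put d1 (31 GB) in drive 1; 1 GB remain.
Put d2 (19 GB) in drive 2; 13 GB remain.
Put d3 (26 GB) in drive 3; 6 GB remain.
Put d4 (2 GB) in drive 3; 4 GB remain.
Put d5 (3 GB) in drive 3; 1 GB remain.
Put d6 (26 GB) in drive 4; 6 GB remain.
Put d7 (14 GB) in drive 5; 18 GB remain.
Put d8 (3 GB) in drive 4; 3 GB remain.
Final drives: [31] [19] [26,2,3] [26,3] [14].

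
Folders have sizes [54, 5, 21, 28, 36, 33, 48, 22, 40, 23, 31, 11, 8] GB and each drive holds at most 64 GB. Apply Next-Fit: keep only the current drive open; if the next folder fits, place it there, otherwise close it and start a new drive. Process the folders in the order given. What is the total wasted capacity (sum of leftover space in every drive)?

152

drive 1: place 54 GB, 10 GB left
drive 1: place 5 GB, 5 GB left
drive 2: place 21 GB, 43 GB left
drive 2: place 28 GB, 15 GB left
drive 3: place 36 GB, 28 GB left
drive 4: place 33 GB, 31 GB left
drive 5: place 48 GB, 16 GB left
drive 6: place 22 GB, 42 GB left
drive 6: place 40 GB, 2 GB left
drive 7: place 23 GB, 41 GB left
drive 7: place 31 GB, 10 GB left
drive 8: place 11 GB, 53 GB left
drive 8: place 8 GB, 45 GB left
8 drives × 64 GB = 512 GB; used 360 GB; unused 152 GB.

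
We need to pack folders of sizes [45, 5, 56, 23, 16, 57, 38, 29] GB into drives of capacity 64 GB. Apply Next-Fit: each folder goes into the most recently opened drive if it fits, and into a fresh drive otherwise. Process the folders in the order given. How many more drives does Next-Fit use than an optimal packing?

1

Next-Fit: [45,5] [56] [23,16] [57] [38] [29] → 6 drives.
Total size 269 GB; any packing needs at least ⌈269/64⌉ = 5 drives.
An optimal packing achieves that bound: [57,5] [56] [45,16] [38,23] [29] → 5 drives.
Excess: 6 − 5 = 1.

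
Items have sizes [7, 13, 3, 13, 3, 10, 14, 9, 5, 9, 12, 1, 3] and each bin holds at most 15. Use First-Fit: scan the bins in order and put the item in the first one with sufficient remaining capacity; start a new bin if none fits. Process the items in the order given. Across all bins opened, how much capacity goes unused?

18

bin 1: place 7, 8 left
bin 2: place 13, 2 left
bin 1: place 3, 5 left
bin 3: place 13, 2 left
bin 1: place 3, 2 left
bin 4: place 10, 5 left
bin 5: place 14, 1 left
bin 6: place 9, 6 left
bin 4: place 5, 0 left
bin 7: place 9, 6 left
bin 8: place 12, 3 left
bin 1: place 1, 1 left
bin 6: place 3, 3 left
8 bins × 15 = 120; used 102; unused 18.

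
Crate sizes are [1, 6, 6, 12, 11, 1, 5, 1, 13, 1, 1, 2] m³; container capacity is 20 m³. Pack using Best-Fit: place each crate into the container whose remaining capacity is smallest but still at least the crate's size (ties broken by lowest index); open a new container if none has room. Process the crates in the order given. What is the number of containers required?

Put 1 m³ in container 1; 19 m³ remain.
Put 6 m³ in container 1; 13 m³ remain.
Put 6 m³ in container 1; 7 m³ remain.
Put 12 m³ in container 2; 8 m³ remain.
Put 11 m³ in container 3; 9 m³ remain.
Put 1 m³ in container 1; 6 m³ remain.
Put 5 m³ in container 1; 1 m³ remain.
Put 1 m³ in container 1; 0 m³ remain.
Put 13 m³ in container 4; 7 m³ remain.
Put 1 m³ in container 4; 6 m³ remain.
Put 1 m³ in container 4; 5 m³ remain.
Put 2 m³ in container 4; 3 m³ remain.
Final containers: [1,6,6,1,5,1] [12] [11] [13,1,1,2].

4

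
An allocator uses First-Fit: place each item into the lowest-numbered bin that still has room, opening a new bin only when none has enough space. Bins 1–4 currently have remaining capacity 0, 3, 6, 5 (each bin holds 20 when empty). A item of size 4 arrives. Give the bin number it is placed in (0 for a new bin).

Bins with room: bin 3 (6), bin 4 (5).
The first with room is bin 3.

3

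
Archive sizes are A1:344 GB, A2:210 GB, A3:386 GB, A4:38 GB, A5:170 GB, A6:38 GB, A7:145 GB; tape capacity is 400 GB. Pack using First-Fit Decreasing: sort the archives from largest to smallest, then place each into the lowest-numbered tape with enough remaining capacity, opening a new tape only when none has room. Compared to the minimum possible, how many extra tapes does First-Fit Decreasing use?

0

First-Fit Decreasing: [386] [344,38] [210,170] [145,38] → 4 tapes.
Total size 1331 GB; any packing needs at least ⌈1331/400⌉ = 4 tapes.
So 4 is already optimal.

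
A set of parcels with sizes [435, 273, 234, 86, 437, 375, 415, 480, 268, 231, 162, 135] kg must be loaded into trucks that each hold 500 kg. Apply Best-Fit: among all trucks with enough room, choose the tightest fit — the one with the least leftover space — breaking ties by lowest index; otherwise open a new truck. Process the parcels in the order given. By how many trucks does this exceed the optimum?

0

Best-Fit: [435] [273,86,135] [234,162] [437] [375] [415] [480] [268,231] → 8 trucks.
Total size 3531 kg; any packing needs at least ⌈3531/500⌉ = 8 trucks.
So 8 is already optimal.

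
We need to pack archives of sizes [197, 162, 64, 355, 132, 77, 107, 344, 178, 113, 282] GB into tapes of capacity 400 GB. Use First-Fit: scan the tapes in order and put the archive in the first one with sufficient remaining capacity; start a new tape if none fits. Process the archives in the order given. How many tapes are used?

Put 197 GB in tape 1; 203 GB remain.
Put 162 GB in tape 1; 41 GB remain.
Put 64 GB in tape 2; 336 GB remain.
Put 355 GB in tape 3; 45 GB remain.
Put 132 GB in tape 2; 204 GB remain.
Put 77 GB in tape 2; 127 GB remain.
Put 107 GB in tape 2; 20 GB remain.
Put 344 GB in tape 4; 56 GB remain.
Put 178 GB in tape 5; 222 GB remain.
Put 113 GB in tape 5; 109 GB remain.
Put 282 GB in tape 6; 118 GB remain.
Final tapes: [197,162] [64,132,77,107] [355] [344] [178,113] [282].

6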